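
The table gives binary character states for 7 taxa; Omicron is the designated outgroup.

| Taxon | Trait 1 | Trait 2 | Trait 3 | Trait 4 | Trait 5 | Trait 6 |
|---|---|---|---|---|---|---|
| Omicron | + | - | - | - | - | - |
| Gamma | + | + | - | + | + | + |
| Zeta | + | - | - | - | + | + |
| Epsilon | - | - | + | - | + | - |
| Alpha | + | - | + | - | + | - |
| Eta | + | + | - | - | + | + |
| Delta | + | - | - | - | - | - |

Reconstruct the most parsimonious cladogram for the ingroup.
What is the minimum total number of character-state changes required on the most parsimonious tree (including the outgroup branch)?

6

Character polarity is set by the outgroup: the derived state is whichever differs from the outgroup's state, so for Trait 1 the derived state is '-', and for the remaining characters it is '+'.
Trait 1: derived state '-' in Epsilon only — an autapomorphy, so it tells us nothing about relationships among taxa.
Trait 2: derived state '+' in Eta and Gamma only — synapomorphy for {Eta, Gamma}.
Only Alpha and Epsilon show the derived state '+' for Trait 3, supporting them as a clade.
Trait 4 (derived state '+') is unique to Gamma (autapomorphy; uninformative for grouping).
Only Alpha, Epsilon, Eta, Gamma, and Zeta show the derived state '+' for Trait 5, supporting them as a clade.
Only Eta, Gamma, and Zeta show the derived state '+' for Trait 6, supporting them as a clade.
Most parsimonious ingroup topology: ((((Gamma,Eta),Zeta),(Epsilon,Alpha)),Delta).
Changes per character on this tree: Trait 1: 1; Trait 2: 1; Trait 3: 1; Trait 4: 1; Trait 5: 1; Trait 6: 1.
Total = 6.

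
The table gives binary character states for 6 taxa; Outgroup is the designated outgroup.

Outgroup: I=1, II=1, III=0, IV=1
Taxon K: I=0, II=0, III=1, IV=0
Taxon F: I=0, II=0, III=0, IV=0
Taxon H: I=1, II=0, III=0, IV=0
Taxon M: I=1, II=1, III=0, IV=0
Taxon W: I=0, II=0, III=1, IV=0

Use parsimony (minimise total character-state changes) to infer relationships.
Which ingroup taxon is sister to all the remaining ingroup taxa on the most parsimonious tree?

Taxon M

Character polarity is set by the outgroup: the derived state is whichever differs from the outgroup's state, so for I, II, IV the derived state is '0', and for the remaining characters it is '1'.
Only Taxon F, Taxon K, and Taxon W show the derived state '0' for I, supporting them as a clade.
II (derived state '0') is shared by Taxon F, Taxon H, Taxon K, and Taxon W — a synapomorphy uniting that clade.
III (derived state '1') is shared by Taxon K and Taxon W — a synapomorphy uniting that clade.
All ingroup taxa share the derived state '0' for IV; it defines the ingroup but does not resolve relationships within it.
Most parsimonious ingroup topology: ((((Taxon K,Taxon W),Taxon F),Taxon H),Taxon M).
Taxon M is sister to the clade containing all other ingroup taxa, so it is the earliest-diverging (most basal) ingroup lineage.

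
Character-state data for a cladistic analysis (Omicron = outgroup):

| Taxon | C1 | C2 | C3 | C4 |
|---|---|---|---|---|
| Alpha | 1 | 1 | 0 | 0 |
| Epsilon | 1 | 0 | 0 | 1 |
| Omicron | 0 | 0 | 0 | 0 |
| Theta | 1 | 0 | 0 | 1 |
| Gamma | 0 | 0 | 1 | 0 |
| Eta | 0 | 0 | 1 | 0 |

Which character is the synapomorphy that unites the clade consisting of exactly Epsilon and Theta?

C4

The outgroup has state '0' for every character, so '1' is the derived state throughout.
C1: derived state '1' in Alpha, Epsilon, and Theta only — synapomorphy for {Alpha, Epsilon, Theta}.
C2: derived state '1' in Alpha only — an autapomorphy, so it tells us nothing about relationships among taxa.
C3: derived state '1' in Eta and Gamma only — synapomorphy for {Eta, Gamma}.
C4: derived state '1' in Epsilon and Theta only — synapomorphy for {Epsilon, Theta}.
Most parsimonious ingroup topology: (((Epsilon,Theta),Alpha),(Eta,Gamma)).
The clade {Epsilon, Theta} is supported by C4: its derived state '1' occurs in exactly those taxa and in no other taxon (including the outgroup).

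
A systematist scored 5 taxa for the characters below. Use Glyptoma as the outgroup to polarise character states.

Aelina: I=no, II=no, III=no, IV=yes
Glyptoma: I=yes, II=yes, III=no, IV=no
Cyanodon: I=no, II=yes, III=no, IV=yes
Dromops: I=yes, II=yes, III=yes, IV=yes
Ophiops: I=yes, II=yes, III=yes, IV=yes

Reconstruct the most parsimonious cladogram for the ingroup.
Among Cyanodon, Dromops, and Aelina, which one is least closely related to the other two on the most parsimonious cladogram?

Dromops

Character polarity is set by the outgroup: the derived state is whichever differs from the outgroup's state, so for I, II the derived state is 'no', and for the remaining characters it is 'yes'.
Only Aelina and Cyanodon show the derived state 'no' for I, supporting them as a clade.
II: derived state 'no' in Aelina only — an autapomorphy, so it tells us nothing about relationships among taxa.
Only Dromops and Ophiops show the derived state 'yes' for III, supporting them as a clade.
IV (derived state 'yes') is shared by all ingroup taxa — unites the whole ingroup.
Most parsimonious ingroup topology: ((Dromops,Ophiops),(Aelina,Cyanodon)).
Aelina and Cyanodon share a more recent common ancestor with each other than either does with Dromops, so Dromops is the least closely related of the three.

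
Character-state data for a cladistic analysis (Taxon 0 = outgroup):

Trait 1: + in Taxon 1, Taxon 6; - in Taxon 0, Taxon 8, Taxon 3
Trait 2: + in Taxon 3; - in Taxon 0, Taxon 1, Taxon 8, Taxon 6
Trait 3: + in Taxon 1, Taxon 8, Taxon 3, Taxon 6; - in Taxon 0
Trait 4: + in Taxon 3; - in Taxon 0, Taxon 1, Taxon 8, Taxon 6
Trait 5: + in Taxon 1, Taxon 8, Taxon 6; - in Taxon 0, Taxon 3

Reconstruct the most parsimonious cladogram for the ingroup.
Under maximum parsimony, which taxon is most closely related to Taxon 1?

Taxon 6

The outgroup has state '-' for every character, so '+' is the derived state throughout.
Trait 1 (derived state '+') is shared by Taxon 1 and Taxon 6 — a synapomorphy uniting that clade.
Trait 2 (derived state '+') is unique to Taxon 3 (autapomorphy; uninformative for grouping).
Trait 3 (derived state '+') is shared by all ingroup taxa — unites the whole ingroup.
Trait 4 (derived state '+') is unique to Taxon 3 (autapomorphy; uninformative for grouping).
Only Taxon 1, Taxon 6, and Taxon 8 show the derived state '+' for Trait 5, supporting them as a clade.
Most parsimonious ingroup topology: (((Taxon 1,Taxon 6),Taxon 8),Taxon 3).
Taxon 1 and Taxon 6 form a cherry on this tree, so they are sister taxa.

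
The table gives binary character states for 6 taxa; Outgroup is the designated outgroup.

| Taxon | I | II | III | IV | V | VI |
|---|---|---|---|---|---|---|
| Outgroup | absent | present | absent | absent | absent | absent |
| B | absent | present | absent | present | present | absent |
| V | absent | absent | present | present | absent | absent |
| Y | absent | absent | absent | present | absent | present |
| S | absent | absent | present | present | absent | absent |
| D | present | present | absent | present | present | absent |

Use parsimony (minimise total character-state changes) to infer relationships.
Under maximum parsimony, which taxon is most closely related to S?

Character polarity is set by the outgroup: the derived state is whichever differs from the outgroup's state, so for II the derived state is 'absent', and for the remaining characters it is 'present'.
I: derived state 'present' in D only — an autapomorphy, so it tells us nothing about relationships among taxa.
Only S, V, and Y show the derived state 'absent' for II, supporting them as a clade.
Only S and V show the derived state 'present' for III, supporting them as a clade.
IV (derived state 'present') is shared by all ingroup taxa — unites the whole ingroup.
Only B and D show the derived state 'present' for V, supporting them as a clade.
VI (derived state 'present') is unique to Y (autapomorphy; uninformative for grouping).
Most parsimonious ingroup topology: ((B,D),((V,S),Y)).
S and V form a cherry on this tree, so they are sister taxa.

V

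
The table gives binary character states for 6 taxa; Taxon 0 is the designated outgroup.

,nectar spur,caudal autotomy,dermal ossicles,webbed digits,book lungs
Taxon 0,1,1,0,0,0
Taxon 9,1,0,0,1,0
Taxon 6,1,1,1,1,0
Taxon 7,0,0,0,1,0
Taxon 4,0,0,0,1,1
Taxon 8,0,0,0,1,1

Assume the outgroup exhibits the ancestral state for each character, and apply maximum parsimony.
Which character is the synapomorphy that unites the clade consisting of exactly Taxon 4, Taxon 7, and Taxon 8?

Character polarity is set by the outgroup: the derived state is whichever differs from the outgroup's state, so for nectar spur, caudal autotomy the derived state is '0', and for the remaining characters it is '1'.
nectar spur (derived state '0') is shared by Taxon 4, Taxon 7, and Taxon 8 — a synapomorphy uniting that clade.
caudal autotomy: derived state '0' in Taxon 4, Taxon 7, Taxon 8, and Taxon 9 only — synapomorphy for {Taxon 4, Taxon 7, Taxon 8, Taxon 9}.
dermal ossicles: derived state '1' in Taxon 6 only — an autapomorphy, so it tells us nothing about relationships among taxa.
webbed digits (derived state '1') is shared by all ingroup taxa — unites the whole ingroup.
Only Taxon 4 and Taxon 8 show the derived state '1' for book lungs, supporting them as a clade.
Most parsimonious ingroup topology: ((Taxon 9,(Taxon 7,(Taxon 4,Taxon 8))),Taxon 6).
The clade {Taxon 4, Taxon 7, Taxon 8} is supported by nectar spur: its derived state '0' occurs in exactly those taxa and in no other taxon (including the outgroup).

nectar spur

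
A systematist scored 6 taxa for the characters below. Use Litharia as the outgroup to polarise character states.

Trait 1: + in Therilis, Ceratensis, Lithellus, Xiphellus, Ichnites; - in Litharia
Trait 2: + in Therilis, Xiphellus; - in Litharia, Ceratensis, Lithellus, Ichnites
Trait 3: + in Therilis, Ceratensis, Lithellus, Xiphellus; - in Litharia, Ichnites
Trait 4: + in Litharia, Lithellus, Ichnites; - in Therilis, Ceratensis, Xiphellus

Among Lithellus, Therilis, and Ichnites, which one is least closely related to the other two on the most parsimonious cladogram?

Character polarity is set by the outgroup: the derived state is whichever differs from the outgroup's state, so for Trait 4 the derived state is '-', and for the remaining characters it is '+'.
All ingroup taxa share the derived state '+' for Trait 1; it defines the ingroup but does not resolve relationships within it.
Only Therilis and Xiphellus show the derived state '+' for Trait 2, supporting them as a clade.
Only Ceratensis, Lithellus, Therilis, and Xiphellus show the derived state '+' for Trait 3, supporting them as a clade.
Only Ceratensis, Therilis, and Xiphellus show the derived state '-' for Trait 4, supporting them as a clade.
Most parsimonious ingroup topology: ((((Therilis,Xiphellus),Ceratensis),Lithellus),Ichnites).
Therilis and Lithellus share a more recent common ancestor with each other than either does with Ichnites, so Ichnites is the least closely related of the three.

Ichnites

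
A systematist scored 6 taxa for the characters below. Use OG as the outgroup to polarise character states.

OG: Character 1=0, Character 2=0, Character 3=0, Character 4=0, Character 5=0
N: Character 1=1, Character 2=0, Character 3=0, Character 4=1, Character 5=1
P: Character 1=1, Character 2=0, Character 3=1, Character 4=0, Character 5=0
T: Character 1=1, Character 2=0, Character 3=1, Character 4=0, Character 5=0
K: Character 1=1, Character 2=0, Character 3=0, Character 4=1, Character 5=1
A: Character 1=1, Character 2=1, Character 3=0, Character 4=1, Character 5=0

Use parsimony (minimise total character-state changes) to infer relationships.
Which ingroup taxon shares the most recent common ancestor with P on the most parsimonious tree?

The outgroup has state '0' for every character, so '1' is the derived state throughout.
Character 1 (derived state '1') is shared by all ingroup taxa — unites the whole ingroup.
Character 2 (derived state '1') is unique to A (autapomorphy; uninformative for grouping).
Character 3: derived state '1' in P and T only — synapomorphy for {P, T}.
Character 4 (derived state '1') is shared by A, K, and N — a synapomorphy uniting that clade.
Character 5: derived state '1' in K and N only — synapomorphy for {K, N}.
Most parsimonious ingroup topology: (((N,K),A),(P,T)).
P and T form a cherry on this tree, so they are sister taxa.

T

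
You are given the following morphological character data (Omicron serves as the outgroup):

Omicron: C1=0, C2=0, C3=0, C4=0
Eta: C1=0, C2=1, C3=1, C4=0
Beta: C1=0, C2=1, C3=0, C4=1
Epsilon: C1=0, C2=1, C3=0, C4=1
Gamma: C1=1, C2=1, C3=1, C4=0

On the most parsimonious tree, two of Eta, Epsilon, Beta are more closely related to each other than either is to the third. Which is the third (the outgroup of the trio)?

Eta

The outgroup has state '0' for every character, so '1' is the derived state throughout.
C1 (derived state '1') is unique to Gamma (autapomorphy; uninformative for grouping).
C2 (derived state '1') is shared by all ingroup taxa — unites the whole ingroup.
C3: derived state '1' in Eta and Gamma only — synapomorphy for {Eta, Gamma}.
Only Beta and Epsilon show the derived state '1' for C4, supporting them as a clade.
Most parsimonious ingroup topology: ((Eta,Gamma),(Beta,Epsilon)).
Beta and Epsilon share a more recent common ancestor with each other than either does with Eta, so Eta is the least closely related of the three.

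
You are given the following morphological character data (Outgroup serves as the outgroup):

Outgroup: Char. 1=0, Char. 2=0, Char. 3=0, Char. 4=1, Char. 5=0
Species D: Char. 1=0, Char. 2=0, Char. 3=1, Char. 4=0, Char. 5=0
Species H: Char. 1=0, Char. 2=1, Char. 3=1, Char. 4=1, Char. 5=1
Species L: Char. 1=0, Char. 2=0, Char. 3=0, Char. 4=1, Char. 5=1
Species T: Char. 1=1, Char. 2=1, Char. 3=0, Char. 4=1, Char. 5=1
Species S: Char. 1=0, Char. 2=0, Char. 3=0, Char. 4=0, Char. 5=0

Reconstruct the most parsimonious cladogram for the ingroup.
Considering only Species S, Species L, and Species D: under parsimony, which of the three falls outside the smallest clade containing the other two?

Species L

Character polarity is set by the outgroup: the derived state is whichever differs from the outgroup's state, so for Char. 4 the derived state is '0', and for the remaining characters it is '1'.
Char. 1: derived state '1' in Species T only — an autapomorphy, so it tells us nothing about relationships among taxa.
Only Species H and Species T show the derived state '1' for Char. 2, supporting them as a clade.
Char. 3 (state '1') occurs in Species D and Species H but conflicts with the nesting implied by the other characters — most parsimoniously interpreted as homoplasy.
Only Species D and Species S show the derived state '0' for Char. 4, supporting them as a clade.
Char. 5: derived state '1' in Species H, Species L, and Species T only — synapomorphy for {Species H, Species L, Species T}.
Most parsimonious ingroup topology: ((Species D,Species S),((Species H,Species T),Species L)).
Species D and Species S share a more recent common ancestor with each other than either does with Species L, so Species L is the least closely related of the three.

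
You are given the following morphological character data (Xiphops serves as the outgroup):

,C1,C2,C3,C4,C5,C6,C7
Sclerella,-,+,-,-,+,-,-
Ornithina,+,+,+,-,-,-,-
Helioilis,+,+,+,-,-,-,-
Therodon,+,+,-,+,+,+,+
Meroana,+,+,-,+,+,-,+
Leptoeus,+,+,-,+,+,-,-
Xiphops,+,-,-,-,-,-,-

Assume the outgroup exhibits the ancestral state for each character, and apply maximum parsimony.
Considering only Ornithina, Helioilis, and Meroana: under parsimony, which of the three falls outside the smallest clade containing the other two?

Meroana

Character polarity is set by the outgroup: the derived state is whichever differs from the outgroup's state, so for C1 the derived state is '-', and for the remaining characters it is '+'.
C1 (derived state '-') is unique to Sclerella (autapomorphy; uninformative for grouping).
C2 (derived state '+') is shared by all ingroup taxa — unites the whole ingroup.
C3: derived state '+' in Helioilis and Ornithina only — synapomorphy for {Helioilis, Ornithina}.
Only Leptoeus, Meroana, and Therodon show the derived state '+' for C4, supporting them as a clade.
C5: derived state '+' in Leptoeus, Meroana, Sclerella, and Therodon only — synapomorphy for {Leptoeus, Meroana, Sclerella, Therodon}.
C6 (derived state '+') is unique to Therodon (autapomorphy; uninformative for grouping).
C7: derived state '+' in Meroana and Therodon only — synapomorphy for {Meroana, Therodon}.
Most parsimonious ingroup topology: ((((Meroana,Therodon),Leptoeus),Sclerella),(Helioilis,Ornithina)).
Ornithina and Helioilis share a more recent common ancestor with each other than either does with Meroana, so Meroana is the least closely related of the three.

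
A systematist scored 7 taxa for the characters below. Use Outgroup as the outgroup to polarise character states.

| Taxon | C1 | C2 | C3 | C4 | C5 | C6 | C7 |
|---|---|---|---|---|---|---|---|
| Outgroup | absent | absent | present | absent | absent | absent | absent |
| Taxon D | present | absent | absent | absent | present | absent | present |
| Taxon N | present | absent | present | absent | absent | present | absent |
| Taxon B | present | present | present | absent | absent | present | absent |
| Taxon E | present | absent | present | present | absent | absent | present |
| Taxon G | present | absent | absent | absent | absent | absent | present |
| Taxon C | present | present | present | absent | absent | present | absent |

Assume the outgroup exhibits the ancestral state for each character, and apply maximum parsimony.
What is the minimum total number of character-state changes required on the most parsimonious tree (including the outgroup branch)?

7

Character polarity is set by the outgroup: the derived state is whichever differs from the outgroup's state, so for C3 the derived state is 'absent', and for the remaining characters it is 'present'.
C1 (derived state 'present') is shared by all ingroup taxa — unites the whole ingroup.
Only Taxon B and Taxon C show the derived state 'present' for C2, supporting them as a clade.
C3: derived state 'absent' in Taxon D and Taxon G only — synapomorphy for {Taxon D, Taxon G}.
C4: derived state 'present' in Taxon E only — an autapomorphy, so it tells us nothing about relationships among taxa.
C5: derived state 'present' in Taxon D only — an autapomorphy, so it tells us nothing about relationships among taxa.
Only Taxon B, Taxon C, and Taxon N show the derived state 'present' for C6, supporting them as a clade.
C7 (derived state 'present') is shared by Taxon D, Taxon E, and Taxon G — a synapomorphy uniting that clade.
Most parsimonious ingroup topology: (((Taxon D,Taxon G),Taxon E),(Taxon N,(Taxon B,Taxon C))).
Changes per character on this tree: C1: 1; C2: 1; C3: 1; C4: 1; C5: 1; C6: 1; C7: 1.
Total = 7.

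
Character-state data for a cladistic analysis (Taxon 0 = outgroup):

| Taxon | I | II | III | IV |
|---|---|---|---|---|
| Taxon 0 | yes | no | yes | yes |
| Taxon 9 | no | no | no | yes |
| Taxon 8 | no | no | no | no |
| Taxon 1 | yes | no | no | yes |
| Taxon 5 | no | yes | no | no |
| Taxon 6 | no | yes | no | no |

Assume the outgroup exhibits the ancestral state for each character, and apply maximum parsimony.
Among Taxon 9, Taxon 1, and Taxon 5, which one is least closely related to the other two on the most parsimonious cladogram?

Character polarity is set by the outgroup: the derived state is whichever differs from the outgroup's state, so for I, III, IV the derived state is 'no', and for the remaining characters it is 'yes'.
Only Taxon 5, Taxon 6, Taxon 8, and Taxon 9 show the derived state 'no' for I, supporting them as a clade.
II: derived state 'yes' in Taxon 5 and Taxon 6 only — synapomorphy for {Taxon 5, Taxon 6}.
All ingroup taxa share the derived state 'no' for III; it defines the ingroup but does not resolve relationships within it.
Only Taxon 5, Taxon 6, and Taxon 8 show the derived state 'no' for IV, supporting them as a clade.
Most parsimonious ingroup topology: ((Taxon 9,(Taxon 8,(Taxon 5,Taxon 6))),Taxon 1).
Taxon 5 and Taxon 9 share a more recent common ancestor with each other than either does with Taxon 1, so Taxon 1 is the least closely related of the three.

Taxon 1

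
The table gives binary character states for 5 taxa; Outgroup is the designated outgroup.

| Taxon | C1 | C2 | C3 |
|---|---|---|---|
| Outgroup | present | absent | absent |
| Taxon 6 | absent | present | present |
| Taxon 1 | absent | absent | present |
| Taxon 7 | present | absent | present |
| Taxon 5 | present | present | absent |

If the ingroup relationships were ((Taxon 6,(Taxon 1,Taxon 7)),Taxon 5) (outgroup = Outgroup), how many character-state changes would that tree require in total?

5

Map each character onto ((Taxon 6,(Taxon 1,Taxon 7)),Taxon 5) (rooted by Outgroup) and count the minimum state changes it requires (Fitch parsimony):
C1: 2; C2: 2; C3: 1.
Total tree length = 5.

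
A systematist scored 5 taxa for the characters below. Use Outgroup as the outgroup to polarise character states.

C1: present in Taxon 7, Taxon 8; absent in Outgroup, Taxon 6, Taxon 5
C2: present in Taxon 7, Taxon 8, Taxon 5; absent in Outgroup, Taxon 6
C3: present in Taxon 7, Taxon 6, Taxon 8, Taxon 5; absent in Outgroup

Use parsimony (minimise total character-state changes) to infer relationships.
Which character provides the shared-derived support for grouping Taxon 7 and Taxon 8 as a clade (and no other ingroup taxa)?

C1

The outgroup has state 'absent' for every character, so 'present' is the derived state throughout.
C1: derived state 'present' in Taxon 7 and Taxon 8 only — synapomorphy for {Taxon 7, Taxon 8}.
Only Taxon 5, Taxon 7, and Taxon 8 show the derived state 'present' for C2, supporting them as a clade.
All ingroup taxa share the derived state 'present' for C3; it defines the ingroup but does not resolve relationships within it.
Most parsimonious ingroup topology: (((Taxon 7,Taxon 8),Taxon 5),Taxon 6).
The clade {Taxon 7, Taxon 8} is supported by C1: its derived state 'present' occurs in exactly those taxa and in no other taxon (including the outgroup).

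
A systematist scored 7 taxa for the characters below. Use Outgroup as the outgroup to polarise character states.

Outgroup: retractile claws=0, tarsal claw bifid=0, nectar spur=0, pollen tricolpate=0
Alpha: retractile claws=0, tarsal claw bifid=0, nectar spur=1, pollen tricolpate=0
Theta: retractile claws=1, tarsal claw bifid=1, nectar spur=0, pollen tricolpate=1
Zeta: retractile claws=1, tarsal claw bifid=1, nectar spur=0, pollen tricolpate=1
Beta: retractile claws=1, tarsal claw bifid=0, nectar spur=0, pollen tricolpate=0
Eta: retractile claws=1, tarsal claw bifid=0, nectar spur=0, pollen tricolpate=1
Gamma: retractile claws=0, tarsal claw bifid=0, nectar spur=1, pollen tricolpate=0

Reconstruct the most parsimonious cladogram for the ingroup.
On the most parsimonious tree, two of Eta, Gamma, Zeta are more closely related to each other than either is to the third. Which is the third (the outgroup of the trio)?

Gamma

The outgroup has state '0' for every character, so '1' is the derived state throughout.
retractile claws: derived state '1' in Beta, Eta, Theta, and Zeta only — synapomorphy for {Beta, Eta, Theta, Zeta}.
tarsal claw bifid: derived state '1' in Theta and Zeta only — synapomorphy for {Theta, Zeta}.
nectar spur (derived state '1') is shared by Alpha and Gamma — a synapomorphy uniting that clade.
pollen tricolpate (derived state '1') is shared by Eta, Theta, and Zeta — a synapomorphy uniting that clade.
Most parsimonious ingroup topology: ((Alpha,Gamma),(((Theta,Zeta),Eta),Beta)).
Zeta and Eta share a more recent common ancestor with each other than either does with Gamma, so Gamma is the least closely related of the three.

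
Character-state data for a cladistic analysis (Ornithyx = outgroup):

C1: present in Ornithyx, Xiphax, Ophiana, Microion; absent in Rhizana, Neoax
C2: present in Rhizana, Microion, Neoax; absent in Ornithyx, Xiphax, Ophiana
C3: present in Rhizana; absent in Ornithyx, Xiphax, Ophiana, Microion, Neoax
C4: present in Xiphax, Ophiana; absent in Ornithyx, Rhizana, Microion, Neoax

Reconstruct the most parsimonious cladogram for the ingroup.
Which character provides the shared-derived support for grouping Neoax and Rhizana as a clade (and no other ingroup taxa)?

Character polarity is set by the outgroup: the derived state is whichever differs from the outgroup's state, so for C1 the derived state is 'absent', and for the remaining characters it is 'present'.
Only Neoax and Rhizana show the derived state 'absent' for C1, supporting them as a clade.
C2 (derived state 'present') is shared by Microion, Neoax, and Rhizana — a synapomorphy uniting that clade.
C3 (derived state 'present') is unique to Rhizana (autapomorphy; uninformative for grouping).
C4: derived state 'present' in Ophiana and Xiphax only — synapomorphy for {Ophiana, Xiphax}.
Most parsimonious ingroup topology: (((Rhizana,Neoax),Microion),(Xiphax,Ophiana)).
The clade {Neoax, Rhizana} is supported by C1: its derived state 'absent' occurs in exactly those taxa and in no other taxon (including the outgroup).

C1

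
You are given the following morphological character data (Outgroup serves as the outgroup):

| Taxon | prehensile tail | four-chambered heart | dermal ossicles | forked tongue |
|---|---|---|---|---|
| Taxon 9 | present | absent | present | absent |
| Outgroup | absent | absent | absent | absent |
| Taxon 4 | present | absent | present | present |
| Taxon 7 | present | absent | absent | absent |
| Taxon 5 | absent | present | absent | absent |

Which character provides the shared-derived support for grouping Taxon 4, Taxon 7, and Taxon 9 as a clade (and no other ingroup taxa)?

The outgroup has state 'absent' for every character, so 'present' is the derived state throughout.
Only Taxon 4, Taxon 7, and Taxon 9 show the derived state 'present' for prehensile tail, supporting them as a clade.
four-chambered heart (derived state 'present') is unique to Taxon 5 (autapomorphy; uninformative for grouping).
Only Taxon 4 and Taxon 9 show the derived state 'present' for dermal ossicles, supporting them as a clade.
forked tongue (derived state 'present') is unique to Taxon 4 (autapomorphy; uninformative for grouping).
Most parsimonious ingroup topology: (((Taxon 4,Taxon 9),Taxon 7),Taxon 5).
The clade {Taxon 4, Taxon 7, Taxon 9} is supported by prehensile tail: its derived state 'present' occurs in exactly those taxa and in no other taxon (including the outgroup).

prehensile tail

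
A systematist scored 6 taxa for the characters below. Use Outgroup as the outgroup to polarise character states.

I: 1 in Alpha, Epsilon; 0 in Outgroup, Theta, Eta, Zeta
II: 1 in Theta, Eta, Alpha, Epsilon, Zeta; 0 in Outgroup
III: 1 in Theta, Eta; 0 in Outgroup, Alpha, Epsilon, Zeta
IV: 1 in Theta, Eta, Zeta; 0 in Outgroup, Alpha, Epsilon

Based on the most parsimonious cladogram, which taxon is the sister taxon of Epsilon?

Alpha

The outgroup has state '0' for every character, so '1' is the derived state throughout.
I: derived state '1' in Alpha and Epsilon only — synapomorphy for {Alpha, Epsilon}.
All ingroup taxa share the derived state '1' for II; it defines the ingroup but does not resolve relationships within it.
Only Eta and Theta show the derived state '1' for III, supporting them as a clade.
IV: derived state '1' in Eta, Theta, and Zeta only — synapomorphy for {Eta, Theta, Zeta}.
Most parsimonious ingroup topology: (((Theta,Eta),Zeta),(Alpha,Epsilon)).
Epsilon and Alpha form a cherry on this tree, so they are sister taxa.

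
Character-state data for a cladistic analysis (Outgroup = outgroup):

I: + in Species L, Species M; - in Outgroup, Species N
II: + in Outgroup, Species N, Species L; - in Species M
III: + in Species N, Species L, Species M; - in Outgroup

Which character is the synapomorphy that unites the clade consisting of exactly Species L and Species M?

Character polarity is set by the outgroup: the derived state is whichever differs from the outgroup's state, so for II the derived state is '-', and for the remaining characters it is '+'.
Only Species L and Species M show the derived state '+' for I, supporting them as a clade.
II: derived state '-' in Species M only — an autapomorphy, so it tells us nothing about relationships among taxa.
All ingroup taxa share the derived state '+' for III; it defines the ingroup but does not resolve relationships within it.
Most parsimonious ingroup topology: (Species N,(Species L,Species M)).
The clade {Species L, Species M} is supported by I: its derived state '+' occurs in exactly those taxa and in no other taxon (including the outgroup).

I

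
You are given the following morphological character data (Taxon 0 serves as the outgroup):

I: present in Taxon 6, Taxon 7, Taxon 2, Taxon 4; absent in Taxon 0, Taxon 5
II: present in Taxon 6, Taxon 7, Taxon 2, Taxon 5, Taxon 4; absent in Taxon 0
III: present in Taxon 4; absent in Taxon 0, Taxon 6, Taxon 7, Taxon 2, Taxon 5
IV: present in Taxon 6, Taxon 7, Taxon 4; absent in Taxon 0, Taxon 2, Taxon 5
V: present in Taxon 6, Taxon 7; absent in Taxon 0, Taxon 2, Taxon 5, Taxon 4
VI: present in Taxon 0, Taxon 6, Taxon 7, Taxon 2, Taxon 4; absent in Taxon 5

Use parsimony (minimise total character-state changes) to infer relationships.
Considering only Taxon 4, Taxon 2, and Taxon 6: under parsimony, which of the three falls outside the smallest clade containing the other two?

Character polarity is set by the outgroup: the derived state is whichever differs from the outgroup's state, so for VI the derived state is 'absent', and for the remaining characters it is 'present'.
Only Taxon 2, Taxon 4, Taxon 6, and Taxon 7 show the derived state 'present' for I, supporting them as a clade.
All ingroup taxa share the derived state 'present' for II; it defines the ingroup but does not resolve relationships within it.
III: derived state 'present' in Taxon 4 only — an autapomorphy, so it tells us nothing about relationships among taxa.
IV (derived state 'present') is shared by Taxon 4, Taxon 6, and Taxon 7 — a synapomorphy uniting that clade.
V (derived state 'present') is shared by Taxon 6 and Taxon 7 — a synapomorphy uniting that clade.
VI (derived state 'absent') is unique to Taxon 5 (autapomorphy; uninformative for grouping).
Most parsimonious ingroup topology: ((((Taxon 6,Taxon 7),Taxon 4),Taxon 2),Taxon 5).
Taxon 4 and Taxon 6 share a more recent common ancestor with each other than either does with Taxon 2, so Taxon 2 is the least closely related of the three.

Taxon 2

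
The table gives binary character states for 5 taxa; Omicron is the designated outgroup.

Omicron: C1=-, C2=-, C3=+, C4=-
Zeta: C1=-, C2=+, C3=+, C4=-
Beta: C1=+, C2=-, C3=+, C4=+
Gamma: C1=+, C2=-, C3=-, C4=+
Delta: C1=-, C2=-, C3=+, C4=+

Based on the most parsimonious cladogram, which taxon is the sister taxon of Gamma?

Beta

Character polarity is set by the outgroup: the derived state is whichever differs from the outgroup's state, so for C3 the derived state is '-', and for the remaining characters it is '+'.
C1: derived state '+' in Beta and Gamma only — synapomorphy for {Beta, Gamma}.
C2 (derived state '+') is unique to Zeta (autapomorphy; uninformative for grouping).
C3 (derived state '-') is unique to Gamma (autapomorphy; uninformative for grouping).
C4 (derived state '+') is shared by Beta, Delta, and Gamma — a synapomorphy uniting that clade.
Most parsimonious ingroup topology: (Zeta,((Beta,Gamma),Delta)).
Gamma and Beta form a cherry on this tree, so they are sister taxa.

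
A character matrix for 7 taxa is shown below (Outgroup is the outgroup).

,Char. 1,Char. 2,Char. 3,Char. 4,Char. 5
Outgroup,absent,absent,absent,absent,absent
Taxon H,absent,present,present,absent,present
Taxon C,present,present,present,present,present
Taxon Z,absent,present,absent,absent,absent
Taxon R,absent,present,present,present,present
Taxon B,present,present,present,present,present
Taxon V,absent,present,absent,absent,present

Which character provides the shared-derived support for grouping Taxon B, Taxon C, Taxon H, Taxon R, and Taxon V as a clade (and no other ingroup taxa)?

The outgroup has state 'absent' for every character, so 'present' is the derived state throughout.
Char. 1: derived state 'present' in Taxon B and Taxon C only — synapomorphy for {Taxon B, Taxon C}.
Char. 2 (derived state 'present') is shared by all ingroup taxa — unites the whole ingroup.
Only Taxon B, Taxon C, Taxon H, and Taxon R show the derived state 'present' for Char. 3, supporting them as a clade.
Only Taxon B, Taxon C, and Taxon R show the derived state 'present' for Char. 4, supporting them as a clade.
Char. 5: derived state 'present' in Taxon B, Taxon C, Taxon H, Taxon R, and Taxon V only — synapomorphy for {Taxon B, Taxon C, Taxon H, Taxon R, Taxon V}.
Most parsimonious ingroup topology: (((Taxon H,((Taxon C,Taxon B),Taxon R)),Taxon V),Taxon Z).
The clade {Taxon B, Taxon C, Taxon H, Taxon R, Taxon V} is supported by Char. 5: its derived state 'present' occurs in exactly those taxa and in no other taxon (including the outgroup).

Char. 5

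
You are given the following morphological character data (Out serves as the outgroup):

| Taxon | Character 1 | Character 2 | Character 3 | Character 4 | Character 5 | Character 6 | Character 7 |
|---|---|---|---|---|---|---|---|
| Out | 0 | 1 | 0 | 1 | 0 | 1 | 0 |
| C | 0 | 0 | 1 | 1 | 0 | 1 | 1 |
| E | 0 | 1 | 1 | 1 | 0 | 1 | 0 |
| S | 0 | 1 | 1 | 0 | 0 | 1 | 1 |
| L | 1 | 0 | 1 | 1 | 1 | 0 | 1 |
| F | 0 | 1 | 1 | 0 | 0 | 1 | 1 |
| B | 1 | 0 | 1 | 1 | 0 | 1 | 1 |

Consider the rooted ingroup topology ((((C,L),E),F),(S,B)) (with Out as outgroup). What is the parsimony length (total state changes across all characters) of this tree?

Map each character onto ((((C,L),E),F),(S,B)) (rooted by Out) and count the minimum state changes it requires (Fitch parsimony):
Character 1: 2; Character 2: 2; Character 3: 1; Character 4: 2; Character 5: 1; Character 6: 1; Character 7: 2.
Total tree length = 11.

11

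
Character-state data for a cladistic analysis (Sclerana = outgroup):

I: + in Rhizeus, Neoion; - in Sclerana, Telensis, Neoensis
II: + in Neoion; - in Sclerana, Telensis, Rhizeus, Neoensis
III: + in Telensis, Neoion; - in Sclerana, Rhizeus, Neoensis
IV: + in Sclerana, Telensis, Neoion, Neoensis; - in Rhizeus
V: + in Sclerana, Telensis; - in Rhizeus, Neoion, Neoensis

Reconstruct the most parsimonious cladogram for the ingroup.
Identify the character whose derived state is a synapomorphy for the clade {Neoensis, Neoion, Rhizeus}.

V

Character polarity is set by the outgroup: the derived state is whichever differs from the outgroup's state, so for IV, V the derived state is '-', and for the remaining characters it is '+'.
I: derived state '+' in Neoion and Rhizeus only — synapomorphy for {Neoion, Rhizeus}.
II (derived state '+') is unique to Neoion (autapomorphy; uninformative for grouping).
III groups Neoion and Telensis, which is incompatible with the clades supported by the remaining characters; treating it as convergent (homoplasy) costs fewer steps than any alternative tree.
IV (derived state '-') is unique to Rhizeus (autapomorphy; uninformative for grouping).
V: derived state '-' in Neoensis, Neoion, and Rhizeus only — synapomorphy for {Neoensis, Neoion, Rhizeus}.
Most parsimonious ingroup topology: (Telensis,((Rhizeus,Neoion),Neoensis)).
The clade {Neoensis, Neoion, Rhizeus} is supported by V: its derived state '-' occurs in exactly those taxa and in no other taxon (including the outgroup).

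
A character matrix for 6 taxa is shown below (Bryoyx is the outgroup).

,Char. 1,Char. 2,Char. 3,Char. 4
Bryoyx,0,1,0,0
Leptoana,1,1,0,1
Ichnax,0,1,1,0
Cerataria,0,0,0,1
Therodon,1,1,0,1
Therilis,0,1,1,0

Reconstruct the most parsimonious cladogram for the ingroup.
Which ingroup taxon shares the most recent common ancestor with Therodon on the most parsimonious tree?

Leptoana

Character polarity is set by the outgroup: the derived state is whichever differs from the outgroup's state, so for Char. 2 the derived state is '0', and for the remaining characters it is '1'.
Char. 1 (derived state '1') is shared by Leptoana and Therodon — a synapomorphy uniting that clade.
Char. 2 (derived state '0') is unique to Cerataria (autapomorphy; uninformative for grouping).
Char. 3 (derived state '1') is shared by Ichnax and Therilis — a synapomorphy uniting that clade.
Only Cerataria, Leptoana, and Therodon show the derived state '1' for Char. 4, supporting them as a clade.
Most parsimonious ingroup topology: (((Leptoana,Therodon),Cerataria),(Ichnax,Therilis)).
Therodon and Leptoana form a cherry on this tree, so they are sister taxa.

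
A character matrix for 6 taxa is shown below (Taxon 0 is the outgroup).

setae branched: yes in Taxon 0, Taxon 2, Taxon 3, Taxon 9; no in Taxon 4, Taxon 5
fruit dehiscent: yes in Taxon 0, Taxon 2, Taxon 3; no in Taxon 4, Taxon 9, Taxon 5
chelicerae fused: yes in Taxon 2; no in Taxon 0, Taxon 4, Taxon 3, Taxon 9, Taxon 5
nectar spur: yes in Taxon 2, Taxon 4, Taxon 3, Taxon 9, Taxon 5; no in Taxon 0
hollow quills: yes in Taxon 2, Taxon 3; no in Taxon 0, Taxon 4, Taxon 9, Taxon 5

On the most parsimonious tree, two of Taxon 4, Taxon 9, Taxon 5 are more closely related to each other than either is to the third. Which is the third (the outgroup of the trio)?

Character polarity is set by the outgroup: the derived state is whichever differs from the outgroup's state, so for setae branched, fruit dehiscent the derived state is 'no', and for the remaining characters it is 'yes'.
setae branched: derived state 'no' in Taxon 4 and Taxon 5 only — synapomorphy for {Taxon 4, Taxon 5}.
fruit dehiscent: derived state 'no' in Taxon 4, Taxon 5, and Taxon 9 only — synapomorphy for {Taxon 4, Taxon 5, Taxon 9}.
chelicerae fused (derived state 'yes') is unique to Taxon 2 (autapomorphy; uninformative for grouping).
nectar spur (derived state 'yes') is shared by all ingroup taxa — unites the whole ingroup.
hollow quills: derived state 'yes' in Taxon 2 and Taxon 3 only — synapomorphy for {Taxon 2, Taxon 3}.
Most parsimonious ingroup topology: ((Taxon 2,Taxon 3),((Taxon 4,Taxon 5),Taxon 9)).
Taxon 5 and Taxon 4 share a more recent common ancestor with each other than either does with Taxon 9, so Taxon 9 is the least closely related of the three.

Taxon 9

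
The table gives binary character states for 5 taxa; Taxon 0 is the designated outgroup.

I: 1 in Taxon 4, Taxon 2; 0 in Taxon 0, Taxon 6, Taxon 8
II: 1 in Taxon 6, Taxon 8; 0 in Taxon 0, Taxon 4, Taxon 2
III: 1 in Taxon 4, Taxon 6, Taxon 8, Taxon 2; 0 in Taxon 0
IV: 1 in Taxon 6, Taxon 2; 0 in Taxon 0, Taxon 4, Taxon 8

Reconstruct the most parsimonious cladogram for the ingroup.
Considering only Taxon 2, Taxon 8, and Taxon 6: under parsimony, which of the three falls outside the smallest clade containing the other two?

Taxon 2

The outgroup has state '0' for every character, so '1' is the derived state throughout.
I (derived state '1') is shared by Taxon 2 and Taxon 4 — a synapomorphy uniting that clade.
II: derived state '1' in Taxon 6 and Taxon 8 only — synapomorphy for {Taxon 6, Taxon 8}.
III (derived state '1') is shared by all ingroup taxa — unites the whole ingroup.
IV groups Taxon 2 and Taxon 6, which is incompatible with the clades supported by the remaining characters; treating it as convergent (homoplasy) costs fewer steps than any alternative tree.
Most parsimonious ingroup topology: ((Taxon 8,Taxon 6),(Taxon 4,Taxon 2)).
Taxon 6 and Taxon 8 share a more recent common ancestor with each other than either does with Taxon 2, so Taxon 2 is the least closely related of the three.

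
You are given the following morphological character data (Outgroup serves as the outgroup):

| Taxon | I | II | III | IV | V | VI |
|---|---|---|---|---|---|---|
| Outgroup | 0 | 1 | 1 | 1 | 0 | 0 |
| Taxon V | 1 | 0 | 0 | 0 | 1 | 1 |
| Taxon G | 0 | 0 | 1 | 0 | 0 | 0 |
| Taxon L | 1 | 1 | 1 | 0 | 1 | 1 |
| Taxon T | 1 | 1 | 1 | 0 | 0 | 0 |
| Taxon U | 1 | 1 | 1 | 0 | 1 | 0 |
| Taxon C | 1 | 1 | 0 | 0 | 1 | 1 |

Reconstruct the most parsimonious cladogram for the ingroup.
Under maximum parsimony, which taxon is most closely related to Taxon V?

Character polarity is set by the outgroup: the derived state is whichever differs from the outgroup's state, so for II, III, IV the derived state is '0', and for the remaining characters it is '1'.
I (derived state '1') is shared by Taxon C, Taxon L, Taxon T, Taxon U, and Taxon V — a synapomorphy uniting that clade.
II (state '0') occurs in Taxon G and Taxon V but conflicts with the nesting implied by the other characters — most parsimoniously interpreted as homoplasy.
Only Taxon C and Taxon V show the derived state '0' for III, supporting them as a clade.
All ingroup taxa share the derived state '0' for IV; it defines the ingroup but does not resolve relationships within it.
Only Taxon C, Taxon L, Taxon U, and Taxon V show the derived state '1' for V, supporting them as a clade.
Only Taxon C, Taxon L, and Taxon V show the derived state '1' for VI, supporting them as a clade.
Most parsimonious ingroup topology: (((((Taxon V,Taxon C),Taxon L),Taxon U),Taxon T),Taxon G).
Taxon V and Taxon C form a cherry on this tree, so they are sister taxa.

Taxon C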